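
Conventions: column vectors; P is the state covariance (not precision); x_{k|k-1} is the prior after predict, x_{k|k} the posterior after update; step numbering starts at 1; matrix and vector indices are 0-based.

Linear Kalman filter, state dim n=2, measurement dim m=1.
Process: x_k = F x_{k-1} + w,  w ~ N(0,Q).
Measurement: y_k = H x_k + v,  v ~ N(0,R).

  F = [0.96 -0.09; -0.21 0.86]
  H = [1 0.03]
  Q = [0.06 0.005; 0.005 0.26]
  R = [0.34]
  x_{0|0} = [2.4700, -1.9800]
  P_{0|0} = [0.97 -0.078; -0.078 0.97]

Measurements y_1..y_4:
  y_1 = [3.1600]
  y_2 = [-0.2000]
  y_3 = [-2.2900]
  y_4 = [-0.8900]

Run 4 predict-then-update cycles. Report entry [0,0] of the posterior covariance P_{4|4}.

step 1: x^-=[2.5494, -2.2215]  P^-=[0.9753 -0.3315; -0.3315 1.0484]  S=[1.2963]  K=[0.7447; -0.2315]  nu=[0.6772]  x^+=[3.0537, -2.3783]  P^+=[0.2564 -0.1081; -0.1081 0.9789]
step 2: x^-=[3.1456, -2.6866]  P^-=[0.3229 -0.2137; -0.2137 1.0343]  S=[0.6510]  K=[0.4862; -0.2806]  nu=[-3.2650]  x^+=[1.5583, -1.7704]  P^+=[0.1690 -0.1249; -0.1249 0.9831]
step 3: x^-=[1.6553, -1.8497]  P^-=[0.2453 -0.2107; -0.2107 1.0397]  S=[0.5736]  K=[0.4167; -0.3128]  nu=[-3.8898]  x^+=[0.0345, -0.6328]  P^+=[0.1457 -0.1359; -0.1359 0.9835]
step 4: x^-=[0.0901, -0.5515]  P^-=[0.2258 -0.2153; -0.2153 1.0429]  S=[0.5538]  K=[0.3960; -0.3322]  nu=[-0.9635]  x^+=[-0.2915, -0.2314]  P^+=[0.1389 -0.1424; -0.1424 0.9818]

P_post[0,0] = 0.1389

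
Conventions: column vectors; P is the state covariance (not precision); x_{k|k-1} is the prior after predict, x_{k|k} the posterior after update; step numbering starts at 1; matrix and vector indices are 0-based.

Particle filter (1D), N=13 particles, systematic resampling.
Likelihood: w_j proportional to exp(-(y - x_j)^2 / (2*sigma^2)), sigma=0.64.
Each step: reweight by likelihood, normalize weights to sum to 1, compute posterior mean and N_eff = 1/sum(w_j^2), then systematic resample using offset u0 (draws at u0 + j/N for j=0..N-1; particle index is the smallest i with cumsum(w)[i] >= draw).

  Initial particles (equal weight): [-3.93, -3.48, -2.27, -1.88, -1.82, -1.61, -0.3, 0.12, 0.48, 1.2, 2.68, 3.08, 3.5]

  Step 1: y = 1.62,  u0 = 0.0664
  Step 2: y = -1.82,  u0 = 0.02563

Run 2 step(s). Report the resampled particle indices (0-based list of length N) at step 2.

step 1: w=[0.0000, 0.0000, 0.0000, 0.0000, 0.0000, 0.0000, 0.0078, 0.0449, 0.1434, 0.5649, 0.1777, 0.0519, 0.0094]  mean=1.4188  Neff=2.6590  idx=[8, 8, 9, 9, 9, 9, 9, 9, 9, 9, 10, 10, 11]
step 2: w=[0.4820, 0.4820, 0.0045, 0.0045, 0.0045, 0.0045, 0.0045, 0.0045, 0.0045, 0.0045, 0.0000, 0.0000, 0.0000]  mean=0.5059  Neff=2.1511  idx=[0, 0, 0, 0, 0, 0, 1, 1, 1, 1, 1, 1, 1]

resampled_idx = [0, 0, 0, 0, 0, 0, 1, 1, 1, 1, 1, 1, 1]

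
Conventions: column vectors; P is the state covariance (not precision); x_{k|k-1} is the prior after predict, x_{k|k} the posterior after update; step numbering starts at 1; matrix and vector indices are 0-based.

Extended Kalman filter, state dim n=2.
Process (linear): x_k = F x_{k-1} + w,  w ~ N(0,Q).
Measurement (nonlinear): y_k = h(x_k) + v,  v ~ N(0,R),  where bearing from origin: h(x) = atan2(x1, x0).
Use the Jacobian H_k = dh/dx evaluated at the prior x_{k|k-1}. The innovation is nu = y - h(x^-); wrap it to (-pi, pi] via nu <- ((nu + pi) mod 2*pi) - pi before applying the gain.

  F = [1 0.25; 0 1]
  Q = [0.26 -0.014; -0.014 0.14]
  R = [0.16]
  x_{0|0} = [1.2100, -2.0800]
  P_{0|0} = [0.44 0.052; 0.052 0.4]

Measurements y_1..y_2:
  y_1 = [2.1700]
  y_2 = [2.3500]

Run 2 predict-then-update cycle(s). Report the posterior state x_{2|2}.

step 1: x^-=[0.6900, -2.0800]  P^-=[0.7510 0.1380; 0.1380 0.5400]  H_jac=[0.4331 0.1437]  S=[0.3292]  K=[1.0483; 0.4172]  nu=[-2.8627]  x^+=[-2.3109, -3.2744]  P^+=[0.3892 -0.0060; -0.0060 0.4827]
step 2: x^-=[-3.1295, -3.2744]  P^-=[0.6764 0.1007; 0.1007 0.6227]  H_jac=[0.1596 -0.1525]  S=[0.1868]  K=[0.4957; -0.4224]  nu=[-1.5996]  x^+=[-3.9224, -2.5987]  P^+=[0.6305 0.1398; 0.1398 0.5894]

x_post = [-3.9224, -2.5987]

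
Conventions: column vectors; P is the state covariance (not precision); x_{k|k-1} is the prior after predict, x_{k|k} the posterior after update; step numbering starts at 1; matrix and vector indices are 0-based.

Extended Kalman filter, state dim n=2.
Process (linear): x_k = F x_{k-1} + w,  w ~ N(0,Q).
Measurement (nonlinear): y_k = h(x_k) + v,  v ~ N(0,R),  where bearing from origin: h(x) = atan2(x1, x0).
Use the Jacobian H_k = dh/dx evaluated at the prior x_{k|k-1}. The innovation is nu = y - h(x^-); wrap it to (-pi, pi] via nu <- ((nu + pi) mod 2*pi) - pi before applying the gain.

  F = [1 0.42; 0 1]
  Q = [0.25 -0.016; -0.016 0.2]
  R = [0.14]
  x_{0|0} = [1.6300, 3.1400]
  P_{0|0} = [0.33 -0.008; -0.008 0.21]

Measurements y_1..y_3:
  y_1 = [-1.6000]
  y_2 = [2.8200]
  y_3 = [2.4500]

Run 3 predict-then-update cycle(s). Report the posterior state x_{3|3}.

step 1: x^-=[2.9488, 3.1400]  P^-=[0.6103 0.0642; 0.0642 0.4100]  H_jac=[-0.1692 0.1589]  S=[0.1644]  K=[-0.5662; 0.3303]  nu=[-2.4168]  x^+=[4.3173, 2.3418]  P^+=[0.5576 0.0949; 0.0949 0.3921]
step 2: x^-=[5.3008, 2.3418]  P^-=[0.9565 0.2436; 0.2436 0.5921]  H_jac=[-0.0697 0.1578]  S=[0.1540]  K=[-0.1834; 0.4964]  nu=[2.4040]  x^+=[4.8600, 3.5351]  P^+=[0.9514 0.2576; 0.2576 0.5541]
step 3: x^-=[6.3448, 3.5351]  P^-=[1.5155 0.4744; 0.4744 0.7541]  H_jac=[-0.0670 0.1203]  S=[0.1501]  K=[-0.2966; 0.3926]  nu=[1.9417]  x^+=[5.7689, 4.2974]  P^+=[1.5023 0.4918; 0.4918 0.7310]

x_post = [5.7689, 4.2974]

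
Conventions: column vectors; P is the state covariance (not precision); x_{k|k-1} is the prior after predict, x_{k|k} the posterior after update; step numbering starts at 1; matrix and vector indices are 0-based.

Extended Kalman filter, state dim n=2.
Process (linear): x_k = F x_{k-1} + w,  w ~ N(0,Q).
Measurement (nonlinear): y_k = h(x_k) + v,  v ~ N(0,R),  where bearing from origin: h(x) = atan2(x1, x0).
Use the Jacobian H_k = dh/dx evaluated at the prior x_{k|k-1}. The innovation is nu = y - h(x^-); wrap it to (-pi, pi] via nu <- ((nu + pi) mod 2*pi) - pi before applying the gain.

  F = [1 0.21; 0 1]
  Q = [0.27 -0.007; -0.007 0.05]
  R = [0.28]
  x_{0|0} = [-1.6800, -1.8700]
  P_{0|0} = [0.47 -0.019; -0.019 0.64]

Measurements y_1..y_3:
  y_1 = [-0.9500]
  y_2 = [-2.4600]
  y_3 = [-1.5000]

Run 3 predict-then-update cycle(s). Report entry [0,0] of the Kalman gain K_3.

K[0,0] = 0.5220

step 1: x^-=[-2.0727, -1.8700]  P^-=[0.7602 0.1084; 0.1084 0.6900]  H_jac=[0.2400 -0.2660]  S=[0.3587]  K=[0.4281; -0.4390]  nu=[1.4576]  x^+=[-1.4487, -2.5099]  P^+=[0.6945 0.1758; 0.1758 0.6208]
step 2: x^-=[-1.9757, -2.5099]  P^-=[1.0657 0.2992; 0.2992 0.6708]  H_jac=[0.2460 -0.1936]  S=[0.3411]  K=[0.5986; -0.1650]  nu=[-0.2223]  x^+=[-2.1088, -2.4732]  P^+=[0.9435 0.3329; 0.3329 0.6616]
step 3: x^-=[-2.6282, -2.4732]  P^-=[1.3825 0.4648; 0.4648 0.7116]  H_jac=[0.1899 -0.2018]  S=[0.3232]  K=[0.5220; -0.1712]  nu=[0.8866]  x^+=[-2.1654, -2.6250]  P^+=[1.2944 0.4937; 0.4937 0.7021]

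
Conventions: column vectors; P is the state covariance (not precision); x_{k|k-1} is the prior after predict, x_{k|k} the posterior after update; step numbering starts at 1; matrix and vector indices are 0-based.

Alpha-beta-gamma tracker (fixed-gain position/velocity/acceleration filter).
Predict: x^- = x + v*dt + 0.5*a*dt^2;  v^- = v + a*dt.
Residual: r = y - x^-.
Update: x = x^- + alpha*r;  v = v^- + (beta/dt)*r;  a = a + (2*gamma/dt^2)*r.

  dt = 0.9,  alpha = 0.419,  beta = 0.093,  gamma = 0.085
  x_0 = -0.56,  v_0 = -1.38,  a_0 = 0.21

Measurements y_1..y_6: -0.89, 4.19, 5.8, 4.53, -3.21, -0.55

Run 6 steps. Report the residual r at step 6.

resid = -9.4889

step 1: x_pred=-1.7169  r=0.8269  x^+=-1.3705  v^+=-1.1055  a^+=0.3836
step 2: x_pred=-2.2101  r=6.4001  x^+=0.4715  v^+=-0.0990  a^+=1.7268
step 3: x_pred=1.0818  r=4.7182  x^+=3.0587  v^+=1.9427  a^+=2.7170
step 4: x_pred=5.9075  r=-1.3775  x^+=5.3303  v^+=4.2456  a^+=2.4279
step 5: x_pred=10.1347  r=-13.3447  x^+=4.5433  v^+=5.0518  a^+=-0.3728
step 6: x_pred=8.9389  r=-9.4889  x^+=4.9631  v^+=3.7358  a^+=-2.3643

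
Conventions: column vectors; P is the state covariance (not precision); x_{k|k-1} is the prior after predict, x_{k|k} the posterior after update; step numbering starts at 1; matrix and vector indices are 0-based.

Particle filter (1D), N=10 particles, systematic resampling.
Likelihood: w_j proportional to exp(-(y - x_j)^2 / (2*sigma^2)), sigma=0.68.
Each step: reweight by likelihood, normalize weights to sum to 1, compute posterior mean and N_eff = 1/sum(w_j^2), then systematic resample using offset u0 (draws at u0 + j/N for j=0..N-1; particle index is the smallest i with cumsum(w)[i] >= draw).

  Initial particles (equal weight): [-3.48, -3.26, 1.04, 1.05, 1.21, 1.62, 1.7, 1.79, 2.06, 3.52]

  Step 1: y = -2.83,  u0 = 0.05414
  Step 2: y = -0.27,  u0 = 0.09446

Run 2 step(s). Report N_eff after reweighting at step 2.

step 1: w=[0.4361, 0.5639, 0.0000, 0.0000, 0.0000, 0.0000, 0.0000, 0.0000, 0.0000, 0.0000]  mean=-3.3559  Neff=1.9679  idx=[0, 0, 0, 0, 1, 1, 1, 1, 1, 1]
step 2: w=[0.0331, 0.0331, 0.0331, 0.0331, 0.1446, 0.1446, 0.1446, 0.1446, 0.1446, 0.1446]  mean=-3.2891  Neff=7.7012  idx=[2, 4, 5, 5, 6, 7, 7, 8, 9, 9]

N_eff = 7.7012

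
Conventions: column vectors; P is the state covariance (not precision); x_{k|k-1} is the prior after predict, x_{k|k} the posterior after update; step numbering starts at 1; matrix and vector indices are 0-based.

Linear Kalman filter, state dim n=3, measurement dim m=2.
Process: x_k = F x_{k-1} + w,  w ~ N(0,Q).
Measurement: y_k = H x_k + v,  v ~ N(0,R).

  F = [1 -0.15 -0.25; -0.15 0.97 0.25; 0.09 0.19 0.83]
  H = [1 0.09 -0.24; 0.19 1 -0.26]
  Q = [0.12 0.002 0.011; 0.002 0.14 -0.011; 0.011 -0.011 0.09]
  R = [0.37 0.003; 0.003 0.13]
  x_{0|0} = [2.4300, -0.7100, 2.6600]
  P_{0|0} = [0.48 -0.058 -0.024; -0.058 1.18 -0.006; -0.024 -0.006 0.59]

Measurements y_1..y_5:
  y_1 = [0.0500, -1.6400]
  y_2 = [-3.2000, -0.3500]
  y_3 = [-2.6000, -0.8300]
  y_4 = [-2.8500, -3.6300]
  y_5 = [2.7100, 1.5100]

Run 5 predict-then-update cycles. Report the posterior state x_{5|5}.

x_post = [-0.0899, 0.3564, -0.1541]

step 1: x^-=[1.8715, -0.3882, 2.2916]  P^-=[0.6924 -0.3413 -0.1304; -0.3413 1.3137 0.3163; -0.1304 0.3163 0.5355]  S=[1.0914 -0.1045; -0.1045 1.2236]  K=[0.6263 -0.0903; -0.1843 0.9377; -0.2009 0.1073]  nu=[-1.2366, -1.0116]  x^+=[1.1883, -1.1089, 2.4315]  P^+=[0.2425 -0.0487 0.0277; -0.0487 0.1647 0.1310; 0.0277 0.1310 0.4728]
step 2: x^-=[0.7468, -0.6460, 1.9144]  P^-=[0.4064 -0.1650 -0.0788; -0.1650 0.4056 0.2202; -0.0788 0.2202 0.4674]  S=[0.8052 -0.0559; -0.0559 0.4125]  K=[0.5031 -0.0950; -0.1735 0.7451; -0.2004 0.1758]  nu=[-3.4292, 0.6519]  x^+=[-1.0405, 0.4347, 2.7160]  P^+=[0.1935 -0.0436 0.0153; -0.0436 0.1379 0.1281; 0.0153 0.1281 0.4184]
step 3: x^-=[-1.7847, 1.2568, 2.2433]  P^-=[0.3578 -0.1480 -0.0797; -0.1480 0.3740 0.2038; -0.0797 0.2038 0.4260]  S=[0.7582 -0.0486; -0.0486 0.3914]  K=[0.4736 -0.0927; -0.1687 0.7274; -0.2047 0.1735]  nu=[-0.3900, -1.1644]  x^+=[-1.8615, 0.4756, 2.1211]  P^+=[0.1801 -0.0435 0.0050; -0.0435 0.1334 0.1195; 0.0050 0.1195 0.3790]
step 4: x^-=[-2.4631, 1.2708, 1.6833]  P^-=[0.3463 -0.1434 -0.0795; -0.1434 0.3635 0.1886; -0.0795 0.1886 0.3943]  S=[0.7461 -0.0451; -0.0451 0.3880]  K=[0.4668 -0.0924; -0.1654 0.7212; -0.2009 0.1597]  nu=[-0.0973, -3.9951]  x^+=[-2.1393, -1.5943, 1.0649]  P^+=[0.1765 -0.0440 0.0004; -0.0440 0.1306 0.1114; 0.0004 0.1114 0.3514]
step 5: x^-=[-2.1663, -0.9593, 0.3884]  P^-=[0.3428 -0.1402 -0.0763; -0.1402 0.3556 0.1760; -0.0763 0.1760 0.3719]  S=[0.7409 -0.0423; -0.0423 0.3859]  K=[0.4651 -0.0922; -0.1622 0.7162; -0.1938 0.1466]  nu=[5.0559, 2.9819]  x^+=[-0.0899, 0.3564, -0.1541]  P^+=[0.1756 -0.0441 -0.0007; -0.0441 0.1284 0.1053; -0.0007 0.1053 0.3334]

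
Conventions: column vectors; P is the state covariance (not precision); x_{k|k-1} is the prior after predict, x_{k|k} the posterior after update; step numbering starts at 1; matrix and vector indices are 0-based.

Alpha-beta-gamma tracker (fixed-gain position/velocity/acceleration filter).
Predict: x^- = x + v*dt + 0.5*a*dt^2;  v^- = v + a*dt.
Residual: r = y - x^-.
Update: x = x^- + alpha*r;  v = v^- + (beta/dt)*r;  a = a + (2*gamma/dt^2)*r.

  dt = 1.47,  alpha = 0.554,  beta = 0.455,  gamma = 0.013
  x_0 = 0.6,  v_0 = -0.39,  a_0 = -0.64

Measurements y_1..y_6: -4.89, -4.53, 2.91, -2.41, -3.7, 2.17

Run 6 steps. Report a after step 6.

step 1: x_pred=-0.6648  r=-4.2252  x^+=-3.0056  v^+=-2.6386  a^+=-0.6908
step 2: x_pred=-7.6307  r=3.1007  x^+=-5.9129  v^+=-2.6944  a^+=-0.6535
step 3: x_pred=-10.5798  r=13.4898  x^+=-3.1064  v^+=0.5203  a^+=-0.4912
step 4: x_pred=-2.8723  r=0.4623  x^+=-2.6162  v^+=-0.0587  a^+=-0.4857
step 5: x_pred=-3.2272  r=-0.4728  x^+=-3.4891  v^+=-0.9189  a^+=-0.4913
step 6: x_pred=-5.3708  r=7.5408  x^+=-1.1932  v^+=0.6928  a^+=-0.4006

a_post = -0.4006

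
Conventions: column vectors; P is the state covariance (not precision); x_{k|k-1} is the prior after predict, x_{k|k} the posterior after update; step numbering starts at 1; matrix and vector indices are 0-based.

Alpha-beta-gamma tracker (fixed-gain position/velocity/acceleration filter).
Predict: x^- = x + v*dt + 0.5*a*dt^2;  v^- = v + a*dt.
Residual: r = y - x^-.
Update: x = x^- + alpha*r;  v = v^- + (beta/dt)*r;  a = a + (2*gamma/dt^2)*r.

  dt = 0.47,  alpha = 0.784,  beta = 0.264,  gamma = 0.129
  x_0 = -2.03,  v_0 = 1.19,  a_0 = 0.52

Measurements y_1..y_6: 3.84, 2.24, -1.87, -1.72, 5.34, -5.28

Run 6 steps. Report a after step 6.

a_post = -8.9809

step 1: x_pred=-1.4133  r=5.2533  x^+=2.7053  v^+=4.3852  a^+=6.6555
step 2: x_pred=5.5014  r=-3.2614  x^+=2.9445  v^+=5.6813  a^+=2.8464
step 3: x_pred=5.9291  r=-7.7991  x^+=-0.1854  v^+=2.6384  a^+=-6.2626
step 4: x_pred=0.3629  r=-2.0829  x^+=-1.2701  v^+=-1.4750  a^+=-8.6953
step 5: x_pred=-2.9237  r=8.2637  x^+=3.5550  v^+=-0.9201  a^+=0.9563
step 6: x_pred=3.2282  r=-8.5082  x^+=-3.4422  v^+=-5.2497  a^+=-8.9809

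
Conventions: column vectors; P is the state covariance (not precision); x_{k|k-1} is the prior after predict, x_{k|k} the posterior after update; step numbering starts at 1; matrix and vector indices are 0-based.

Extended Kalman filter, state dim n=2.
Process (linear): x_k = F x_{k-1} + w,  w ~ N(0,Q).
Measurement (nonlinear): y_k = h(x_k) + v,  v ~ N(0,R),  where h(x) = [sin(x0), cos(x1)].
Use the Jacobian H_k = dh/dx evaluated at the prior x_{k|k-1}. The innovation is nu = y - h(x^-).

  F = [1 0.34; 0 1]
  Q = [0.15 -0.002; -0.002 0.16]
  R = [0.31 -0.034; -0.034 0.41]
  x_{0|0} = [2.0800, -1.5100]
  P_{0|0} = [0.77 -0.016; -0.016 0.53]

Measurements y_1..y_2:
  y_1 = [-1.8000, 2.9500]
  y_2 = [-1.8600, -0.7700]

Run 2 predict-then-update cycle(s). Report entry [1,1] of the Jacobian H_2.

H_jac[1,1] = -0.1134

step 1: x^-=[1.5666, -1.5100]  P^-=[0.9704 0.1622; 0.1622 0.6900]  H_jac=[0.0042 0.0000; 0.0000 0.9982]  S=[0.3100 -0.0333; -0.0333 1.0975]  K=[0.0291 0.1484; 0.0699 0.6297]  nu=[-2.8000, 2.8892]  x^+=[1.9139, 0.1137]  P^+=[0.9462 0.0600; 0.0600 0.2563]
step 2: x^-=[1.9526, 0.1137]  P^-=[1.1666 0.1451; 0.1451 0.4163]  H_jac=[-0.3726 0.0000; 0.0000 -0.1134]  S=[0.4720 -0.0279; -0.0279 0.4154]  K=[-0.9270 -0.1018; -0.1217 -0.1218]  nu=[-2.7880, -1.7635]  x^+=[4.7167, 0.6680]  P^+=[0.7620 0.0902; 0.0902 0.4039]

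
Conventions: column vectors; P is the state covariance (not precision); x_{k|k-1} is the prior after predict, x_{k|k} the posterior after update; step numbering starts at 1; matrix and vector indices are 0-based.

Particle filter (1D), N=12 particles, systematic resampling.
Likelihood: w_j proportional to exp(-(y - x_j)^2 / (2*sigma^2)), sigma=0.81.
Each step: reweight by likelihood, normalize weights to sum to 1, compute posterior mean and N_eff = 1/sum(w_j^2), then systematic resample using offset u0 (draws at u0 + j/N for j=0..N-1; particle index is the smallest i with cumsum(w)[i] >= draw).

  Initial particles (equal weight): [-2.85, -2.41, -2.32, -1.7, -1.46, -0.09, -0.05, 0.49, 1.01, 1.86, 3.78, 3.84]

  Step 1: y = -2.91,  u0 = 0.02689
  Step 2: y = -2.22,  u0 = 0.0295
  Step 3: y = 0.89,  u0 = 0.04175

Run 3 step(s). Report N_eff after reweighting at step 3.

N_eff = 2.0324

step 1: w=[0.3192, 0.2645, 0.2455, 0.1049, 0.0645, 0.0007, 0.0006, 0.0000, 0.0000, 0.0000, 0.0000, 0.0000]  mean=-2.3893  Neff=4.0439  idx=[0, 0, 0, 0, 1, 1, 1, 2, 2, 2, 3, 4]
step 2: w=[0.0717, 0.0717, 0.0717, 0.0717, 0.0944, 0.0944, 0.0944, 0.0963, 0.0963, 0.0963, 0.0789, 0.0625]  mean=-2.3948  Neff=11.7373  idx=[0, 1, 2, 3, 4, 5, 6, 7, 8, 9, 10, 11]
step 3: w=[0.0010, 0.0010, 0.0010, 0.0010, 0.0109, 0.0109, 0.0109, 0.0170, 0.0170, 0.0170, 0.2631, 0.6493]  mean=-1.6036  Neff=2.0324  idx=[7, 10, 10, 10, 11, 11, 11, 11, 11, 11, 11, 11]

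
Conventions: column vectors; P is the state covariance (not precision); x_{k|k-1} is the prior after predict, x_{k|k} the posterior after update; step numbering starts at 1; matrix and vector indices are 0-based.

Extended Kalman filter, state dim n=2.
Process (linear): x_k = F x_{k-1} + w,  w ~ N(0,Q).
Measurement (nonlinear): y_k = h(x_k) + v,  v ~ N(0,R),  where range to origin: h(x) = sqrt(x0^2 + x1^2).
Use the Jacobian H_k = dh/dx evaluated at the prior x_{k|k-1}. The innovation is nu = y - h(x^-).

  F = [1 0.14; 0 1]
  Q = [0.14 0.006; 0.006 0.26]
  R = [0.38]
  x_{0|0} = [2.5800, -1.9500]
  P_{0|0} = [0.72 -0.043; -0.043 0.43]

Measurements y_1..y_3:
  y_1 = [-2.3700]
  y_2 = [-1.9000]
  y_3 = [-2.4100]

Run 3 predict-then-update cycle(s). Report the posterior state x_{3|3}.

x_post = [-0.4993, -1.5604]

step 1: x^-=[2.3070, -1.9500]  P^-=[0.8564 0.0232; 0.0232 0.6900]  H_jac=[0.7637 -0.6455]  S=[1.1442]  K=[0.5585; -0.3738]  nu=[-5.3907]  x^+=[-0.7039, 0.0651]  P^+=[0.4994 0.2621; 0.2621 0.5301]
step 2: x^-=[-0.6948, 0.0651]  P^-=[0.7232 0.3423; 0.3423 0.7901]  H_jac=[-0.9956 0.0933]  S=[1.0402]  K=[-0.6615; -0.2568]  nu=[-2.5979]  x^+=[1.0237, 0.7322]  P^+=[0.2680 0.1656; 0.1656 0.7215]
step 3: x^-=[1.1262, 0.7322]  P^-=[0.4685 0.2726; 0.2726 0.9815]  H_jac=[0.8384 0.5450]  S=[1.2501]  K=[0.4331; 0.6108]  nu=[-3.7533]  x^+=[-0.4993, -1.5604]  P^+=[0.2340 -0.0581; -0.0581 0.5152]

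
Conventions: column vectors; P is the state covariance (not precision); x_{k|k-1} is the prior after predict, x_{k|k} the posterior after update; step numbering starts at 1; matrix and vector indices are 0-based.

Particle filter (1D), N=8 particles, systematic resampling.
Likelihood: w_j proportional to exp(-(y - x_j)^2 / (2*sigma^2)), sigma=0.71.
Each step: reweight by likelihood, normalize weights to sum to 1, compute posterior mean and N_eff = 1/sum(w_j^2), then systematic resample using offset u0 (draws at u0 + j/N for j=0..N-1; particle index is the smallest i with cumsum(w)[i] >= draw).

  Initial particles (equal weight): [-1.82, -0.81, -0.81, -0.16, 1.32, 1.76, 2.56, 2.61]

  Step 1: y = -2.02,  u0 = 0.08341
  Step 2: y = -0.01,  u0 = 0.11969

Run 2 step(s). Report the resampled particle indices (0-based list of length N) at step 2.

resampled_idx = [5, 5, 5, 6, 6, 7, 7, 7]

step 1: w=[0.6576, 0.1601, 0.1601, 0.0221, 0.0000, 0.0000, 0.0000, 0.0000]  mean=-1.4598  Neff=2.0653  idx=[0, 0, 0, 0, 0, 1, 2, 2]
step 2: w=[0.0217, 0.0217, 0.0217, 0.0217, 0.0217, 0.2971, 0.2971, 0.2971]  mean=-0.9198  Neff=3.7431  idx=[5, 5, 5, 6, 6, 7, 7, 7]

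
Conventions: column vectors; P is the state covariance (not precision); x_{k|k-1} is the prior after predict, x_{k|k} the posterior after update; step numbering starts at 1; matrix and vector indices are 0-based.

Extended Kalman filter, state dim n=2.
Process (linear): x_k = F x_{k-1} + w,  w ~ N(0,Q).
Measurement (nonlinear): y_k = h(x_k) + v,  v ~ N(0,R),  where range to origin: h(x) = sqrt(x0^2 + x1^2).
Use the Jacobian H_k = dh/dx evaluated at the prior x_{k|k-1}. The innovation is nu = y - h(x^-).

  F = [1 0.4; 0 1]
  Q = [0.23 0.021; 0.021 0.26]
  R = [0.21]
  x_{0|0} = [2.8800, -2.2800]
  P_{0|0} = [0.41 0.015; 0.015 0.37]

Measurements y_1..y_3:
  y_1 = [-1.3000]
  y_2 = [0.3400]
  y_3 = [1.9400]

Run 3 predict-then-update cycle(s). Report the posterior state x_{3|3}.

step 1: x^-=[1.9680, -2.2800]  P^-=[0.7112 0.1840; 0.1840 0.6300]  H_jac=[0.6534 -0.7570]  S=[0.6926]  K=[0.4698; -0.5150]  nu=[-4.3119]  x^+=[-0.0578, -0.0596]  P^+=[0.5583 0.3516; 0.3516 0.4463]
step 2: x^-=[-0.0816, -0.0596]  P^-=[1.1410 0.5511; 0.5511 0.7063]  H_jac=[-0.8079 -0.5893]  S=[1.7248]  K=[-0.7227; -0.4995]  nu=[0.2390]  x^+=[-0.2543, -0.1789]  P^+=[0.2400 -0.0715; -0.0715 0.2760]
step 3: x^-=[-0.3259, -0.1789]  P^-=[0.4570 0.0599; 0.0599 0.5360]  H_jac=[-0.8766 -0.4812]  S=[0.7358]  K=[-0.5836; -0.4219]  nu=[1.5682]  x^+=[-1.2411, -0.8405]  P^+=[0.2064 -0.1213; -0.1213 0.4051]

x_post = [-1.2411, -0.8405]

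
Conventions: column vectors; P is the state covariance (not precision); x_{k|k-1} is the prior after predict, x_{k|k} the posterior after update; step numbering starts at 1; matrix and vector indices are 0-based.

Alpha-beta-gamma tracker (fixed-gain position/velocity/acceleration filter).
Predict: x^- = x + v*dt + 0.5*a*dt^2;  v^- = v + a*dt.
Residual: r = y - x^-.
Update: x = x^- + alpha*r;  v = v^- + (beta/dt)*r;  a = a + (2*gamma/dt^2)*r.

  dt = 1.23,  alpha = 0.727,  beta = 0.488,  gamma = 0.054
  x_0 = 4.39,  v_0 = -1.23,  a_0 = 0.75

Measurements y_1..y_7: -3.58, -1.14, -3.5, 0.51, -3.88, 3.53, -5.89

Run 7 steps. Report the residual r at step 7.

step 1: x_pred=3.4444  r=-7.0244  x^+=-1.6623  v^+=-3.0944  a^+=0.2486
step 2: x_pred=-5.2805  r=4.1405  x^+=-2.2703  v^+=-1.1460  a^+=0.5441
step 3: x_pred=-3.2683  r=-0.2317  x^+=-3.4367  v^+=-0.5686  a^+=0.5276
step 4: x_pred=-3.7371  r=4.2471  x^+=-0.6495  v^+=1.7653  a^+=0.8308
step 5: x_pred=2.1503  r=-6.0303  x^+=-2.2337  v^+=0.3946  a^+=0.4003
step 6: x_pred=-1.4455  r=4.9755  x^+=2.1717  v^+=2.8610  a^+=0.7555
step 7: x_pred=6.2622  r=-12.1522  x^+=-2.5724  v^+=-1.0311  a^+=-0.1120

resid = -12.1522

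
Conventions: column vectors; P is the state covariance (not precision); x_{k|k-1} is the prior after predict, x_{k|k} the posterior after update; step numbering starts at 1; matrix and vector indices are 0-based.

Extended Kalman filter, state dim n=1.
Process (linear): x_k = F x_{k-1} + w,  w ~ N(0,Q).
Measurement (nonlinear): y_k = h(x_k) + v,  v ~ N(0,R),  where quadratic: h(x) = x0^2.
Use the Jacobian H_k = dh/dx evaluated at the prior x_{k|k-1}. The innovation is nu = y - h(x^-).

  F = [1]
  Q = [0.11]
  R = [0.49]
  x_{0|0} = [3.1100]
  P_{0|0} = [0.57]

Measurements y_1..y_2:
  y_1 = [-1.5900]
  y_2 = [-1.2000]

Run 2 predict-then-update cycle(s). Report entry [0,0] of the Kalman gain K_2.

step 1: x^-=[3.1100]  P^-=[0.6800]  H_jac=[6.2200]  S=[26.7981]  K=[0.1578]  nu=[-11.2621]  x^+=[1.3325]  P^+=[0.0124]
step 2: x^-=[1.3325]  P^-=[0.1224]  H_jac=[2.6650]  S=[1.3595]  K=[0.2400]  nu=[-2.9755]  x^+=[0.6184]  P^+=[0.0441]

K[0,0] = 0.2400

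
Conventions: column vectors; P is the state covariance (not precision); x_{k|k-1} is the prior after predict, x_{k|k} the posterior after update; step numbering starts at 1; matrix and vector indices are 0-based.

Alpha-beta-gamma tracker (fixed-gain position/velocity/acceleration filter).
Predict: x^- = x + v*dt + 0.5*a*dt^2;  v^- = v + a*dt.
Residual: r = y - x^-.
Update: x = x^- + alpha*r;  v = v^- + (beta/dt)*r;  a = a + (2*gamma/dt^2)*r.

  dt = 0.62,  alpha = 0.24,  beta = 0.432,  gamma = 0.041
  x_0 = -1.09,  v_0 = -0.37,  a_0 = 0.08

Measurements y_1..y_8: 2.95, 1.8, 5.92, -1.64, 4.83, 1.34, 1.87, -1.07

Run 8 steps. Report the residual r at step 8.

step 1: x_pred=-1.3040  r=4.2540  x^+=-0.2831  v^+=2.6437  a^+=0.9875
step 2: x_pred=1.5458  r=0.2542  x^+=1.6068  v^+=3.4330  a^+=1.0417
step 3: x_pred=3.9355  r=1.9845  x^+=4.4118  v^+=5.4616  a^+=1.4650
step 4: x_pred=8.0796  r=-9.7196  x^+=5.7469  v^+=-0.4024  a^+=-0.6084
step 5: x_pred=5.3804  r=-0.5504  x^+=5.2483  v^+=-1.1631  a^+=-0.7258
step 6: x_pred=4.3877  r=-3.0477  x^+=3.6563  v^+=-3.7367  a^+=-1.3759
step 7: x_pred=1.0751  r=0.7949  x^+=1.2658  v^+=-4.0358  a^+=-1.2063
step 8: x_pred=-1.4682  r=0.3982  x^+=-1.3727  v^+=-4.5063  a^+=-1.1214

resid = 0.3982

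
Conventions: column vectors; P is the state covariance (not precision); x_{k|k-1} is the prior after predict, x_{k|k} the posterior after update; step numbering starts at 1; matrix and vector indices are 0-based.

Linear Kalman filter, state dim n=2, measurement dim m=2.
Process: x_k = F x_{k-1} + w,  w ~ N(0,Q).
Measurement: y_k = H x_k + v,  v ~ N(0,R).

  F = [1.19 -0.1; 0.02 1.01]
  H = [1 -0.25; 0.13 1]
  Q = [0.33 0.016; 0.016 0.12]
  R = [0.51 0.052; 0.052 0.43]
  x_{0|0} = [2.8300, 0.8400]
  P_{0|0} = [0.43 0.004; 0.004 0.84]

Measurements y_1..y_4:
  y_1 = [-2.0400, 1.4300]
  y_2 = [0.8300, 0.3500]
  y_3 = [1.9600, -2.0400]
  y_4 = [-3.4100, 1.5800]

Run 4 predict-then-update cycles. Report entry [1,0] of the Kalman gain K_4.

K[1,0] = -0.0638

step 1: x^-=[3.2837, 0.9050]  P^-=[0.9464 -0.0538; -0.0538 0.9772]  S=[1.5444 -0.1213; -0.1213 1.4092]  K=[0.6296 0.1033; -0.1399 0.6764]  nu=[-5.0975, 0.0981]  x^+=[0.0844, 1.6844]  P^+=[0.3349 0.0336; 0.0336 0.2792]
step 2: x^-=[-0.0681, 1.7030]  P^-=[0.7990 0.0361; 0.0361 0.4063]  S=[1.3164 0.0892; 0.0892 0.8592]  K=[0.5933 0.1013; -0.0827 0.4870]  nu=[1.3238, -1.3441]  x^+=[0.5811, 0.9389]  P^+=[0.3162 0.0333; 0.0333 0.2008]
step 3: x^-=[0.5976, 0.9599]  P^-=[0.7718 0.0432; 0.0432 0.3263]  S=[1.2806 0.1126; 0.1126 0.7805]  K=[0.5855 0.0995; -0.0682 0.4350]  nu=[1.6023, -3.0776]  x^+=[1.2297, -0.4882]  P^+=[0.3119 0.0327; 0.0327 0.1793]
step 4: x^-=[1.5122, -0.4685]  P^-=[0.7658 0.0445; 0.0445 0.3043]  S=[1.2725 0.1185; 0.1185 0.7588]  K=[0.5838 0.0986; -0.0638 0.4186]  nu=[-5.0393, 1.8519]  x^+=[-1.2473, 0.6283]  P^+=[0.3110 0.0324; 0.0324 0.1725]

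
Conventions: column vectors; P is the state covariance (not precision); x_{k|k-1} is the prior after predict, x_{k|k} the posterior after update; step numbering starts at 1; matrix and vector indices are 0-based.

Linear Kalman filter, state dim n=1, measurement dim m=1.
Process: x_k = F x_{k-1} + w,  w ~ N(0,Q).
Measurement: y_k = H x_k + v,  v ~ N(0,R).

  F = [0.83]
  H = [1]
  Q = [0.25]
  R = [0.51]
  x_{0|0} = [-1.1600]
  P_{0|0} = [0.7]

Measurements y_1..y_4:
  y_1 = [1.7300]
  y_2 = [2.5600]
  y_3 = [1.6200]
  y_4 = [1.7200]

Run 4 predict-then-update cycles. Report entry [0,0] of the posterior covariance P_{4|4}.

step 1: x^-=[-0.9628]  P^-=[0.7322]  S=[1.2422]  K=[0.5894]  nu=[2.6928]  x^+=[0.6245]  P^+=[0.3006]
step 2: x^-=[0.5183]  P^-=[0.4571]  S=[0.9671]  K=[0.4726]  nu=[2.0417]  x^+=[1.4833]  P^+=[0.2411]
step 3: x^-=[1.2311]  P^-=[0.4161]  S=[0.9261]  K=[0.4493]  nu=[0.3889]  x^+=[1.4059]  P^+=[0.2291]
step 4: x^-=[1.1669]  P^-=[0.4078]  S=[0.9178]  K=[0.4444]  nu=[0.5531]  x^+=[1.4126]  P^+=[0.2266]

P_post[0,0] = 0.2266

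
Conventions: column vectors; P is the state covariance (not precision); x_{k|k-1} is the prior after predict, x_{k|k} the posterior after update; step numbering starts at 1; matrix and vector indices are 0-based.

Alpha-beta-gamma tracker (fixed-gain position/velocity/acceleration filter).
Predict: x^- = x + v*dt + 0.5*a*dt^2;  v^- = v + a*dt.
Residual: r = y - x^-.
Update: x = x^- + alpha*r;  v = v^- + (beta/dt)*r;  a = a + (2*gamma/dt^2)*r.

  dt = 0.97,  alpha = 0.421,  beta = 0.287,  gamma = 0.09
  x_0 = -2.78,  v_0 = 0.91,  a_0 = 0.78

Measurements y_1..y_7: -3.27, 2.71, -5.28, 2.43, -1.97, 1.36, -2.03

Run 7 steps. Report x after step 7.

step 1: x_pred=-1.5303  r=-1.7397  x^+=-2.2627  v^+=1.1519  a^+=0.4472
step 2: x_pred=-0.9350  r=3.6450  x^+=0.5995  v^+=2.6641  a^+=1.1445
step 3: x_pred=3.7222  r=-9.0022  x^+=-0.0677  v^+=1.1108  a^+=-0.5777
step 4: x_pred=0.7380  r=1.6920  x^+=1.4503  v^+=1.0511  a^+=-0.2540
step 5: x_pred=2.3504  r=-4.3204  x^+=0.5315  v^+=-0.4736  a^+=-1.0805
step 6: x_pred=-0.4362  r=1.7962  x^+=0.3200  v^+=-0.9902  a^+=-0.7369
step 7: x_pred=-0.9871  r=-1.0429  x^+=-1.4262  v^+=-2.0135  a^+=-0.9364

x_post = -1.4262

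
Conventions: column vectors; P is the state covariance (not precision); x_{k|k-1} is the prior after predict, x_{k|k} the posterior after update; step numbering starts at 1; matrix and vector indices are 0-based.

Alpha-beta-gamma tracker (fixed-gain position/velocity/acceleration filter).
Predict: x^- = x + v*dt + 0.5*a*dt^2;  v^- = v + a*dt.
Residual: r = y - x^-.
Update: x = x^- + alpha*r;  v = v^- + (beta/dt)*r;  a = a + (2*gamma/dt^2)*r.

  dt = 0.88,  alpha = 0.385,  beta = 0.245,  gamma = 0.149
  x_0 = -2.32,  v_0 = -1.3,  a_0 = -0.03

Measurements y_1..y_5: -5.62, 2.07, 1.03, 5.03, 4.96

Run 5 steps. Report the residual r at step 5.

resid = -6.2822

step 1: x_pred=-3.4756  r=-2.1444  x^+=-4.3012  v^+=-1.9234  a^+=-0.8552
step 2: x_pred=-6.3249  r=8.3949  x^+=-3.0929  v^+=-0.3388  a^+=2.3753
step 3: x_pred=-2.4713  r=3.5013  x^+=-1.1233  v^+=2.7263  a^+=3.7226
step 4: x_pred=2.7173  r=2.3127  x^+=3.6077  v^+=6.6461  a^+=4.6126
step 5: x_pred=11.2422  r=-6.2822  x^+=8.8236  v^+=8.9562  a^+=2.1951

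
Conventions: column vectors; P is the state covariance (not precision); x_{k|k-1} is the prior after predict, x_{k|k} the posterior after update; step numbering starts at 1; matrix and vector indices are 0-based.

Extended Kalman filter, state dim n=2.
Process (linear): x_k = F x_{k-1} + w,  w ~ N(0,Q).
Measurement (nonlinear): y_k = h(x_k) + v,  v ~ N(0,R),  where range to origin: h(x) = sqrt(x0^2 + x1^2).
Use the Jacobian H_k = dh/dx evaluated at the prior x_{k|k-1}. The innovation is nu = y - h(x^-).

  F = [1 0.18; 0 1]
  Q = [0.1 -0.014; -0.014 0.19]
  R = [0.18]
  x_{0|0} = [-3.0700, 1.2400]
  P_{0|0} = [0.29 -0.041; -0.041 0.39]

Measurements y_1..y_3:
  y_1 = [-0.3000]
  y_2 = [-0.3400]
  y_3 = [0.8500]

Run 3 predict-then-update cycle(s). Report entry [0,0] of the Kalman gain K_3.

step 1: x^-=[-2.8468, 1.2400]  P^-=[0.3879 0.0152; 0.0152 0.5800]  H_jac=[-0.9168 0.3993]  S=[0.5874]  K=[-0.5951; 0.3706]  nu=[-3.4051]  x^+=[-0.8205, -0.0219]  P^+=[0.1799 0.1447; 0.1447 0.4993]
step 2: x^-=[-0.8244, -0.0219]  P^-=[0.3482 0.2206; 0.2206 0.6893]  H_jac=[-0.9996 -0.0266]  S=[0.5401]  K=[-0.6552; -0.4422]  nu=[-1.1647]  x^+=[-0.0613, 0.4932]  P^+=[0.1163 0.0641; 0.0641 0.5837]
step 3: x^-=[0.0275, 0.4932]  P^-=[0.2583 0.1552; 0.1552 0.7737]  H_jac=[0.0556 0.9985]  S=[0.9693]  K=[0.1747; 0.8058]  nu=[0.3561]  x^+=[0.0897, 0.7801]  P^+=[0.2287 0.0187; 0.0187 0.1442]

K[0,0] = 0.1747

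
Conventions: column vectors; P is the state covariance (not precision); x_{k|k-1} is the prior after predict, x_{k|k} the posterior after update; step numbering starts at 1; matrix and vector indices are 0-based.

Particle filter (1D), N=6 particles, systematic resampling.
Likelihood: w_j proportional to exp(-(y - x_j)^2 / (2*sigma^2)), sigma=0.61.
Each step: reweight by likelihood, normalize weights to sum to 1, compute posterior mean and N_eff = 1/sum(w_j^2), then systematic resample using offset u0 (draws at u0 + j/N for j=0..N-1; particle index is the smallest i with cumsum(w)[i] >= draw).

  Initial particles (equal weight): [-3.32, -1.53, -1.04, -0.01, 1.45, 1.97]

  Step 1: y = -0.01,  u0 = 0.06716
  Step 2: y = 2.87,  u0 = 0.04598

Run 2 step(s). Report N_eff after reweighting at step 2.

step 1: w=[0.0000, 0.0333, 0.1784, 0.7422, 0.0423, 0.0038]  mean=-0.1750  Neff=1.7078  idx=[2, 3, 3, 3, 3, 3]
step 2: w=[0.0000, 0.2000, 0.2000, 0.2000, 0.2000, 0.2000]  mean=-0.0100  Neff=5.0002  idx=[1, 2, 2, 3, 4, 5]

N_eff = 5.0002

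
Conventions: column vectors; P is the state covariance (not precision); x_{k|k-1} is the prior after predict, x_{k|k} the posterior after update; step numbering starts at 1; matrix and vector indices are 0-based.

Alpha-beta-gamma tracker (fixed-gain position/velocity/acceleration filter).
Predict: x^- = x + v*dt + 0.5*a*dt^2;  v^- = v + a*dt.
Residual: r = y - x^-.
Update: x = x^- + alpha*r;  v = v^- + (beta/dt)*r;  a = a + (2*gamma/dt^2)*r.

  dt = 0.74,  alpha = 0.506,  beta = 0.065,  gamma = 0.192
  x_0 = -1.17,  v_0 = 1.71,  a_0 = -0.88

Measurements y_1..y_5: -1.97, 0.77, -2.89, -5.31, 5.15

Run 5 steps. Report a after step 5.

a_post = 5.5121

step 1: x_pred=-0.1455  r=-1.8245  x^+=-1.0687  v^+=0.8985  a^+=-2.1594
step 2: x_pred=-0.9950  r=1.7650  x^+=-0.1019  v^+=-0.5444  a^+=-0.9217
step 3: x_pred=-0.7571  r=-2.1329  x^+=-1.8364  v^+=-1.4137  a^+=-2.4173
step 4: x_pred=-3.5444  r=-1.7656  x^+=-4.4378  v^+=-3.3577  a^+=-3.6555
step 5: x_pred=-7.9233  r=13.0733  x^+=-1.3082  v^+=-4.9144  a^+=5.5121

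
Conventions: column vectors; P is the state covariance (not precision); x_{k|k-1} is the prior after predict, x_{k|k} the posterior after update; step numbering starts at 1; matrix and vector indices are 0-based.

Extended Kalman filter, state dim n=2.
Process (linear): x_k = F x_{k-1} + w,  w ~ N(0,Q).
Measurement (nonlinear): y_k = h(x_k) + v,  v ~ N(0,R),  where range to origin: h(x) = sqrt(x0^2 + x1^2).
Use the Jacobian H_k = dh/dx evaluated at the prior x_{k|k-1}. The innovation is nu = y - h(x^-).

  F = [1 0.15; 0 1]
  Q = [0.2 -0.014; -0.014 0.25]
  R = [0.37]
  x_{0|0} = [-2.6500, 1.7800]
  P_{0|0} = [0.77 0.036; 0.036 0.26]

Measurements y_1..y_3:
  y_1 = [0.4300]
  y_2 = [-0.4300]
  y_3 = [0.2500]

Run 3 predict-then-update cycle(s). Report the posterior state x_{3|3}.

step 1: x^-=[-2.3830, 1.7800]  P^-=[0.9867 0.0610; 0.0610 0.5100]  H_jac=[-0.8012 0.5984]  S=[1.1275]  K=[-0.6687; 0.2274]  nu=[-2.5444]  x^+=[-0.6815, 1.2015]  P^+=[0.4824 0.2324; 0.2324 0.4517]
step 2: x^-=[-0.5012, 1.2015]  P^-=[0.7623 0.2862; 0.2862 0.7017]  H_jac=[-0.3850 0.9229]  S=[0.8773]  K=[-0.0335; 0.6126]  nu=[-1.7319]  x^+=[-0.4432, 0.1406]  P^+=[0.7613 0.3042; 0.3042 0.3725]
step 3: x^-=[-0.4221, 0.1406]  P^-=[1.0610 0.3461; 0.3461 0.6225]  H_jac=[-0.9488 0.3160]  S=[1.1797]  K=[-0.7606; -0.1116]  nu=[-0.1949]  x^+=[-0.2739, 0.1623]  P^+=[0.3785 0.2459; 0.2459 0.6078]

x_post = [-0.2739, 0.1623]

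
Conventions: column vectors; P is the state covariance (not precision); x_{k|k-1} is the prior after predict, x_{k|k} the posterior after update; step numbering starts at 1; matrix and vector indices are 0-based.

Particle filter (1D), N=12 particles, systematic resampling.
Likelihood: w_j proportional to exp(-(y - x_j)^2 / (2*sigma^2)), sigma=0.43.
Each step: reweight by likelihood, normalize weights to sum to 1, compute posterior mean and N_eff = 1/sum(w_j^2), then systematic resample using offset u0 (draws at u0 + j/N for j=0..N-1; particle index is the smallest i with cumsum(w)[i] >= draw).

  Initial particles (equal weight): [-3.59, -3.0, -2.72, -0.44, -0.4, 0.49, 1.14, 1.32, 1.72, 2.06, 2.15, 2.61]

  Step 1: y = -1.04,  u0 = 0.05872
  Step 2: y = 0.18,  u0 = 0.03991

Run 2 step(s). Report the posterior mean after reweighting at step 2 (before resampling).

post_mean = -0.4187

step 1: w=[0.0000, 0.0000, 0.0007, 0.5318, 0.4650, 0.0025, 0.0000, 0.0000, 0.0000, 0.0000, 0.0000, 0.0000]  mean=-0.4207  Neff=2.0040  idx=[3, 3, 3, 3, 3, 3, 4, 4, 4, 4, 4, 4]
step 2: w=[0.0779, 0.0779, 0.0779, 0.0779, 0.0779, 0.0779, 0.0887, 0.0887, 0.0887, 0.0887, 0.0887, 0.0887]  mean=-0.4187  Neff=11.9498  idx=[0, 1, 2, 3, 4, 5, 6, 7, 8, 9, 10, 11]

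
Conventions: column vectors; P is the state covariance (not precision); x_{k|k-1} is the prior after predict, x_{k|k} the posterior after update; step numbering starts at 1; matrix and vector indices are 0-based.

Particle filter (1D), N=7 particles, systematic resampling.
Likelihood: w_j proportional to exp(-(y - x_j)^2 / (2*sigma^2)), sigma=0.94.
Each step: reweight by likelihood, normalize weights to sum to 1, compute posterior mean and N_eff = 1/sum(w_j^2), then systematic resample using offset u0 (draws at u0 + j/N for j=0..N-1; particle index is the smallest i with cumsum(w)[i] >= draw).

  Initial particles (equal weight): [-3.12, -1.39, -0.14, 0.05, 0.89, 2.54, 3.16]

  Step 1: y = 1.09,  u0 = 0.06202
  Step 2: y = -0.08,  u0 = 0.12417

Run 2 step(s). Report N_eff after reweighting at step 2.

N_eff = 5.6771

step 1: w=[0.0000, 0.0130, 0.1794, 0.2290, 0.4128, 0.1285, 0.0374]  mean=0.7800  Neff=3.6621  idx=[2, 3, 3, 4, 4, 4, 5]
step 2: w=[0.2096, 0.2080, 0.2080, 0.1233, 0.1233, 0.1233, 0.0043]  mean=0.3317  Neff=5.6771  idx=[0, 1, 1, 2, 3, 4, 5]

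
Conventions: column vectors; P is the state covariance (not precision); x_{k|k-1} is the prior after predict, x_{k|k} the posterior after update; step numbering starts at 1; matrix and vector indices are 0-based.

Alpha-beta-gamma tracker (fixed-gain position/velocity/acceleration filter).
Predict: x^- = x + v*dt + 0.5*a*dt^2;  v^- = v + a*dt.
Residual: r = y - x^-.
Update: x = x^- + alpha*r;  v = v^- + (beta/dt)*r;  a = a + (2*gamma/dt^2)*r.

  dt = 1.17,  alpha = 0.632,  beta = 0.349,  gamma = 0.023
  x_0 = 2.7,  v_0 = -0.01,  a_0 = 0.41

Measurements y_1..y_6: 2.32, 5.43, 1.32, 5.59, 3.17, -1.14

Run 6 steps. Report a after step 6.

step 1: x_pred=2.9689  r=-0.6489  x^+=2.5588  v^+=0.2761  a^+=0.3882
step 2: x_pred=3.1476  r=2.2824  x^+=4.5901  v^+=1.4111  a^+=0.4649
step 3: x_pred=6.5593  r=-5.2393  x^+=3.2481  v^+=0.3922  a^+=0.2888
step 4: x_pred=3.9047  r=1.6853  x^+=4.9698  v^+=1.2329  a^+=0.3455
step 5: x_pred=6.6487  r=-3.4787  x^+=4.4502  v^+=0.5994  a^+=0.2286
step 6: x_pred=5.3079  r=-6.4479  x^+=1.2328  v^+=-1.0565  a^+=0.0119

a_post = 0.0119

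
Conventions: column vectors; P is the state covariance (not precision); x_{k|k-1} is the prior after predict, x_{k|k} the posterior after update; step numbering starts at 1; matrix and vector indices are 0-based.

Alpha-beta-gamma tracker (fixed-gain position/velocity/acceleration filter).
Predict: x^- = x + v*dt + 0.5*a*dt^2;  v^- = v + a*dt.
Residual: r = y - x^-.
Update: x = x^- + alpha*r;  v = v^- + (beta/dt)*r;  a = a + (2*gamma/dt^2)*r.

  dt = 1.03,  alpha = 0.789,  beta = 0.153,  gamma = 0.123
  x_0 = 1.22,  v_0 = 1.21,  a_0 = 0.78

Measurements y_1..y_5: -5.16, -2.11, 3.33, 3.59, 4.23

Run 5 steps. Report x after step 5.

step 1: x_pred=2.8801  r=-8.0401  x^+=-3.4635  v^+=0.8191  a^+=-1.0843
step 2: x_pred=-3.1951  r=1.0851  x^+=-2.3389  v^+=-0.1366  a^+=-0.8327
step 3: x_pred=-2.9213  r=6.2513  x^+=2.0110  v^+=-0.0657  a^+=0.6168
step 4: x_pred=2.2705  r=1.3195  x^+=3.3116  v^+=0.7657  a^+=0.9228
step 5: x_pred=4.5897  r=-0.3597  x^+=4.3059  v^+=1.6627  a^+=0.8394

x_post = 4.3059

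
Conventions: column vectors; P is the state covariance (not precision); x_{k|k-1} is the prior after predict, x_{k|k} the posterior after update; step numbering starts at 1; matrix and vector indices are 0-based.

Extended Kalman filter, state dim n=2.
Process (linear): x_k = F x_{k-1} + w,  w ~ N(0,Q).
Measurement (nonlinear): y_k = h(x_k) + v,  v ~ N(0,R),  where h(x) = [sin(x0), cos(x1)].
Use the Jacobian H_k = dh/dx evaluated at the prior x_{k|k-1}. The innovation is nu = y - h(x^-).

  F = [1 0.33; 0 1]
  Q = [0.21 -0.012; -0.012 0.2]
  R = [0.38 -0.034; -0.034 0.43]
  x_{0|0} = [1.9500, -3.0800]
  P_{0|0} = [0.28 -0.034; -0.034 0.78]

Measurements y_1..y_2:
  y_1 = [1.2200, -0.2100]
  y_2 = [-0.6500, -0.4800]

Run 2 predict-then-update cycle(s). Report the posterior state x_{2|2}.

x_post = [-0.2779, -2.9176]

step 1: x^-=[0.9336, -3.0800]  P^-=[0.5525 0.2114; 0.2114 0.9800]  H_jac=[0.5949 0.0000; 0.0000 0.0616]  S=[0.5756 -0.0263; -0.0263 0.4337]  K=[0.5741 0.0648; 0.2255 0.1527]  nu=[0.4162, 0.7881]  x^+=[1.2236, -2.8658]  P^+=[0.3630 0.1353; 0.1353 0.9424]
step 2: x^-=[0.2779, -2.8658]  P^-=[0.7649 0.4343; 0.4343 1.1424]  H_jac=[0.9616 0.0000; 0.0000 0.2723]  S=[1.0873 0.0797; 0.0797 0.5147]  K=[0.6672 0.1264; 0.3437 0.5512]  nu=[-0.9243, 0.4822]  x^+=[-0.2779, -2.9176]  P^+=[0.2592 0.1163; 0.1163 0.8274]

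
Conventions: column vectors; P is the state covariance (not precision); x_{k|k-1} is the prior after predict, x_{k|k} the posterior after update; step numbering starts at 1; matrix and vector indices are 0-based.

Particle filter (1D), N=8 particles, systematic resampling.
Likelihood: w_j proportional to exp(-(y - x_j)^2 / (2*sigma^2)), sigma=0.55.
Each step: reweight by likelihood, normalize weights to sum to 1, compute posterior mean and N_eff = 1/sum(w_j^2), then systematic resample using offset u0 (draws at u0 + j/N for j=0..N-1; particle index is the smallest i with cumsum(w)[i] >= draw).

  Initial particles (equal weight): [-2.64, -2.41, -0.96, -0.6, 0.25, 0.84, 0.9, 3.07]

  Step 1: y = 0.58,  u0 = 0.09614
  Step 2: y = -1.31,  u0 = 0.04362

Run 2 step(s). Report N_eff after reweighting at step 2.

step 1: w=[0.0000, 0.0000, 0.0074, 0.0372, 0.3101, 0.3320, 0.3134, 0.0000]  mean=0.6091  Neff=3.2678  idx=[4, 4, 4, 5, 5, 6, 6, 6]
step 2: w=[0.3220, 0.3220, 0.3220, 0.0086, 0.0086, 0.0056, 0.0056, 0.0056]  mean=0.2711  Neff=3.2131  idx=[0, 0, 0, 1, 1, 2, 2, 2]

N_eff = 3.2131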